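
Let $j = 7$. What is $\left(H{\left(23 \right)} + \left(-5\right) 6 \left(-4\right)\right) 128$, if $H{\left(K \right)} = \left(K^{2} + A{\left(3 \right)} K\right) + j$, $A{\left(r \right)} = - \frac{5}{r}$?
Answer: $\frac{237184}{3} \approx 79061.0$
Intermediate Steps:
$H{\left(K \right)} = 7 + K^{2} - \frac{5 K}{3}$ ($H{\left(K \right)} = \left(K^{2} + - \frac{5}{3} K\right) + 7 = \left(K^{2} + \left(-5\right) \frac{1}{3} K\right) + 7 = \left(K^{2} - \frac{5 K}{3}\right) + 7 = 7 + K^{2} - \frac{5 K}{3}$)
$\left(H{\left(23 \right)} + \left(-5\right) 6 \left(-4\right)\right) 128 = \left(\left(7 + 23^{2} - \frac{115}{3}\right) + \left(-5\right) 6 \left(-4\right)\right) 128 = \left(\left(7 + 529 - \frac{115}{3}\right) - -120\right) 128 = \left(\frac{1493}{3} + 120\right) 128 = \frac{1853}{3} \cdot 128 = \frac{237184}{3}$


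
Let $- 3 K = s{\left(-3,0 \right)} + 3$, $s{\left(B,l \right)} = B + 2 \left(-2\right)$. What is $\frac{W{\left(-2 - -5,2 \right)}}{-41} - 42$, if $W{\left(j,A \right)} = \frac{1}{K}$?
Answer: $- \frac{6891}{164} \approx -42.018$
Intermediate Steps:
$s{\left(B,l \right)} = -4 + B$ ($s{\left(B,l \right)} = B - 4 = -4 + B$)
$K = \frac{4}{3}$ ($K = - \frac{\left(-4 - 3\right) + 3}{3} = - \frac{-7 + 3}{3} = \left(- \frac{1}{3}\right) \left(-4\right) = \frac{4}{3} \approx 1.3333$)
$W{\left(j,A \right)} = \frac{3}{4}$ ($W{\left(j,A \right)} = \frac{1}{\frac{4}{3}} = \frac{3}{4}$)
$\frac{W{\left(-2 - -5,2 \right)}}{-41} - 42 = \frac{1}{-41} \cdot \frac{3}{4} - 42 = \left(- \frac{1}{41}\right) \frac{3}{4} - 42 = - \frac{3}{164} - 42 = - \frac{6891}{164}$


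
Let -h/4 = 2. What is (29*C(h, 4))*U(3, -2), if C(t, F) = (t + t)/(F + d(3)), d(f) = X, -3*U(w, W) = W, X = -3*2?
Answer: 464/3 ≈ 154.67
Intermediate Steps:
X = -6
U(w, W) = -W/3
d(f) = -6
h = -8 (h = -4*2 = -8)
C(t, F) = 2*t/(-6 + F) (C(t, F) = (t + t)/(F - 6) = (2*t)/(-6 + F) = 2*t/(-6 + F))
(29*C(h, 4))*U(3, -2) = (29*(2*(-8)/(-6 + 4)))*(-1/3*(-2)) = (29*(2*(-8)/(-2)))*(2/3) = (29*(2*(-8)*(-1/2)))*(2/3) = (29*8)*(2/3) = 232*(2/3) = 464/3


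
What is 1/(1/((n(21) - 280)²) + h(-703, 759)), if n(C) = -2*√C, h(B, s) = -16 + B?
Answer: -881982308396/634145268450725 + 224*√21/634145268450725 ≈ -0.0013908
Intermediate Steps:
1/(1/((n(21) - 280)²) + h(-703, 759)) = 1/(1/((-2*√21 - 280)²) + (-16 - 703)) = 1/(1/((-280 - 2*√21)²) - 719) = 1/((-280 - 2*√21)⁻² - 719) = 1/(-719 + (-280 - 2*√21)⁻²)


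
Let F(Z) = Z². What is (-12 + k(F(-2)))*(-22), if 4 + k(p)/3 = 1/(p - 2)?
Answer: 495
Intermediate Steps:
k(p) = -12 + 3/(-2 + p) (k(p) = -12 + 3/(p - 2) = -12 + 3/(-2 + p))
(-12 + k(F(-2)))*(-22) = (-12 + 3*(9 - 4*(-2)²)/(-2 + (-2)²))*(-22) = (-12 + 3*(9 - 4*4)/(-2 + 4))*(-22) = (-12 + 3*(9 - 16)/2)*(-22) = (-12 + 3*(½)*(-7))*(-22) = (-12 - 21/2)*(-22) = -45/2*(-22) = 495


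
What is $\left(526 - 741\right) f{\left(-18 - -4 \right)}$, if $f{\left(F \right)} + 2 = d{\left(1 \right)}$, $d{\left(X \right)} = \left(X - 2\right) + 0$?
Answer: $645$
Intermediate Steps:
$d{\left(X \right)} = -2 + X$ ($d{\left(X \right)} = \left(-2 + X\right) + 0 = -2 + X$)
$f{\left(F \right)} = -3$ ($f{\left(F \right)} = -2 + \left(-2 + 1\right) = -2 - 1 = -3$)
$\left(526 - 741\right) f{\left(-18 - -4 \right)} = \left(526 - 741\right) \left(-3\right) = \left(-215\right) \left(-3\right) = 645$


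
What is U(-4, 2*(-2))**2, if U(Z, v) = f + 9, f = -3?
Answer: 36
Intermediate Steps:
U(Z, v) = 6 (U(Z, v) = -3 + 9 = 6)
U(-4, 2*(-2))**2 = 6**2 = 36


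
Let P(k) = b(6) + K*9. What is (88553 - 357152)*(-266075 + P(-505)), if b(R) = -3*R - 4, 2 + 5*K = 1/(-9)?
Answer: 357372043896/5 ≈ 7.1474e+10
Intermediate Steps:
K = -19/45 (K = -2/5 + (1/5)/(-9) = -2/5 + (1/5)*(-1/9) = -2/5 - 1/45 = -19/45 ≈ -0.42222)
b(R) = -4 - 3*R
P(k) = -129/5 (P(k) = (-4 - 3*6) - 19/45*9 = (-4 - 18) - 19/5 = -22 - 19/5 = -129/5)
(88553 - 357152)*(-266075 + P(-505)) = (88553 - 357152)*(-266075 - 129/5) = -268599*(-1330504/5) = 357372043896/5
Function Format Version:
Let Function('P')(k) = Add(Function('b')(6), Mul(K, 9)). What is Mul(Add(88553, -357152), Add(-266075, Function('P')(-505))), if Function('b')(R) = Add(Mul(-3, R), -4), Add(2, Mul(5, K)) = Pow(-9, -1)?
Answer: Rational(357372043896, 5) ≈ 7.1474e+10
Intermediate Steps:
K = Rational(-19, 45) (K = Add(Rational(-2, 5), Mul(Rational(1, 5), Pow(-9, -1))) = Add(Rational(-2, 5), Mul(Rational(1, 5), Rational(-1, 9))) = Add(Rational(-2, 5), Rational(-1, 45)) = Rational(-19, 45) ≈ -0.42222)
Function('b')(R) = Add(-4, Mul(-3, R))
Function('P')(k) = Rational(-129, 5) (Function('P')(k) = Add(Add(-4, Mul(-3, 6)), Mul(Rational(-19, 45), 9)) = Add(Add(-4, -18), Rational(-19, 5)) = Add(-22, Rational(-19, 5)) = Rational(-129, 5))
Mul(Add(88553, -357152), Add(-266075, Function('P')(-505))) = Mul(Add(88553, -357152), Add(-266075, Rational(-129, 5))) = Mul(-268599, Rational(-1330504, 5)) = Rational(357372043896, 5)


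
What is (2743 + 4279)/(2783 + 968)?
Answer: 7022/3751 ≈ 1.8720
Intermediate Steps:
(2743 + 4279)/(2783 + 968) = 7022/3751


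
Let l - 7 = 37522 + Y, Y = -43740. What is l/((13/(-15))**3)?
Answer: 20962125/2197 ≈ 9541.3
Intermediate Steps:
l = -6211 (l = 7 + (37522 - 43740) = 7 - 6218 = -6211)
l/((13/(-15))**3) = -6211/((13/(-15))**3) = -6211/((13*(-1/15))**3) = -6211/((-13/15)**3) = -6211/(-2197/3375) = -6211*(-3375/2197) = 20962125/2197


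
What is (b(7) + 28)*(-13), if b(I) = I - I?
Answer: -364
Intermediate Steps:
b(I) = 0
(b(7) + 28)*(-13) = (0 + 28)*(-13) = 28*(-13) = -364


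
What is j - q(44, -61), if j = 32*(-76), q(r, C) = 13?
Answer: -2445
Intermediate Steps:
j = -2432
j - q(44, -61) = -2432 - 1*13 = -2432 - 13 = -2445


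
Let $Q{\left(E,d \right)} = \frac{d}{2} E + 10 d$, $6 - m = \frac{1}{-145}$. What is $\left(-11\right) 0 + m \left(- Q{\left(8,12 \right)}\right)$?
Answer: $- \frac{146328}{145} \approx -1009.2$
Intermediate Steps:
$m = \frac{871}{145}$ ($m = 6 - \frac{1}{-145} = 6 - - \frac{1}{145} = 6 + \frac{1}{145} = \frac{871}{145} \approx 6.0069$)
$Q{\left(E,d \right)} = 10 d + \frac{E d}{2}$ ($Q{\left(E,d \right)} = d \frac{1}{2} E + 10 d = \frac{d}{2} E + 10 d = \frac{E d}{2} + 10 d = 10 d + \frac{E d}{2}$)
$\left(-11\right) 0 + m \left(- Q{\left(8,12 \right)}\right) = \left(-11\right) 0 + \frac{871 \left(- \frac{12 \left(20 + 8\right)}{2}\right)}{145} = 0 + \frac{871 \left(- \frac{12 \cdot 28}{2}\right)}{145} = 0 + \frac{871 \left(\left(-1\right) 168\right)}{145} = 0 + \frac{871}{145} \left(-168\right) = 0 - \frac{146328}{145} = - \frac{146328}{145}$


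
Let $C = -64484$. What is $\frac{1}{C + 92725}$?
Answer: $\frac{1}{28241} \approx 3.541 \cdot 10^{-5}$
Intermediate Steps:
$\frac{1}{C + 92725} = \frac{1}{-64484 + 92725} = \frac{1}{28241}$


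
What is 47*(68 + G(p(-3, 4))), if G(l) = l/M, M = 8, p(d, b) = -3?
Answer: 25427/8 ≈ 3178.4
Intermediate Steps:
G(l) = l/8
47*(68 + G(p(-3, 4))) = 47*(68 + (⅛)*(-3)) = 47*(68 - 3/8) = 47*(541/8) = 25427/8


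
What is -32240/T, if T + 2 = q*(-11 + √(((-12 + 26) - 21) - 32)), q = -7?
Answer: -50375/157 - 14105*I*√39/471 ≈ -320.86 - 187.02*I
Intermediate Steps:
T = 75 - 7*I*√39 (T = -2 - 7*(-11 + √(((-12 + 26) - 21) - 32)) = -2 - 7*(-11 + √((14 - 21) - 32)) = -2 - 7*(-11 + √(-7 - 32)) = -2 - 7*(-11 + √(-39)) = -2 - 7*(-11 + I*√39) = -2 + (77 - 7*I*√39) = 75 - 7*I*√39 ≈ 75.0 - 43.715*I)
-32240/T = -32240/(75 - 7*I*√39)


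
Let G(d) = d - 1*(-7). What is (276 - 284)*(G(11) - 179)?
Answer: 1288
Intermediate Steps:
G(d) = 7 + d (G(d) = d + 7 = 7 + d)
(276 - 284)*(G(11) - 179) = (276 - 284)*((7 + 11) - 179) = -8*(18 - 179) = -8*(-161) = 1288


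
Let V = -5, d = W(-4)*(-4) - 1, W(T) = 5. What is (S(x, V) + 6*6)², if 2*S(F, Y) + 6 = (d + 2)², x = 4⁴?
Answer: 182329/4 ≈ 45582.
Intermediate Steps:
d = -21 (d = 5*(-4) - 1 = -20 - 1 = -21)
x = 256
S(F, Y) = 355/2 (S(F, Y) = -3 + (-21 + 2)²/2 = -3 + (½)*(-19)² = -3 + (½)*361 = -3 + 361/2 = 355/2)
(S(x, V) + 6*6)² = (355/2 + 6*6)² = (355/2 + 36)² = (427/2)² = 182329/4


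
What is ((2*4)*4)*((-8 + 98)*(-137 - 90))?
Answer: -653760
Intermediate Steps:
((2*4)*4)*((-8 + 98)*(-137 - 90)) = (8*4)*(90*(-227)) = 32*(-20430) = -653760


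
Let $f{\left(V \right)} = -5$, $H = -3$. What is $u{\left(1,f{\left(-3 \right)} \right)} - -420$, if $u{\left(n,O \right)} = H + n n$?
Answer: $418$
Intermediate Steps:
$u{\left(n,O \right)} = -3 + n^{2}$ ($u{\left(n,O \right)} = -3 + n n = -3 + n^{2}$)
$u{\left(1,f{\left(-3 \right)} \right)} - -420 = \left(-3 + 1^{2}\right) - -420 = \left(-3 + 1\right) + 420 = -2 + 420 = 418$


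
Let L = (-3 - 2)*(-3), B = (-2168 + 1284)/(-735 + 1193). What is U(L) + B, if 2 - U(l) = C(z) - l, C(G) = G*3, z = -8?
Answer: 8947/229 ≈ 39.070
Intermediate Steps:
C(G) = 3*G
B = -442/229 (B = -884/458 = -884*1/458 = -442/229 ≈ -1.9301)
L = 15 (L = -5*(-3) = 15)
U(l) = 26 + l (U(l) = 2 - (3*(-8) - l) = 2 - (-24 - l) = 2 + (24 + l) = 26 + l)
U(L) + B = (26 + 15) - 442/229 = 41 - 442/229 = 8947/229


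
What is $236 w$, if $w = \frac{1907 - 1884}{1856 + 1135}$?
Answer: $\frac{5428}{2991} \approx 1.8148$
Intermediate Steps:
$w = \frac{23}{2991} \approx 0.0076897$
$236 w = 236 \cdot \frac{23}{2991} = \frac{5428}{2991}$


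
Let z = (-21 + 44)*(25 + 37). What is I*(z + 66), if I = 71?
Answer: 105932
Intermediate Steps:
z = 1426 (z = 23*62 = 1426)
I*(z + 66) = 71*(1426 + 66) = 71*1492 = 105932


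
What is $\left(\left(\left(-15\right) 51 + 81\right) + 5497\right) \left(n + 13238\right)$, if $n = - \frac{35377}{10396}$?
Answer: $\frac{662205610123}{10396} \approx 6.3698 \cdot 10^{7}$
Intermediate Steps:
$n = - \frac{35377}{10396}$ ($n = \left(-35377\right) \frac{1}{10396} = - \frac{35377}{10396} \approx -3.4029$)
$\left(\left(\left(-15\right) 51 + 81\right) + 5497\right) \left(n + 13238\right) = \left(\left(\left(-15\right) 51 + 81\right) + 5497\right) \left(- \frac{35377}{10396} + 13238\right) = \left(\left(-765 + 81\right) + 5497\right) \frac{137586871}{10396} = \left(-684 + 5497\right) \frac{137586871}{10396} = 4813 \cdot \frac{137586871}{10396} = \frac{662205610123}{10396}$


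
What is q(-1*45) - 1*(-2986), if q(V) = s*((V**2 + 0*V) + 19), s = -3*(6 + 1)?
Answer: -39938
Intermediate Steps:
s = -21 (s = -3*7 = -21)
q(V) = -399 - 21*V**2 (q(V) = -21*((V**2 + 0*V) + 19) = -21*((V**2 + 0) + 19) = -21*(V**2 + 19) = -21*(19 + V**2) = -399 - 21*V**2)
q(-1*45) - 1*(-2986) = (-399 - 21*(-1*45)**2) - 1*(-2986) = (-399 - 21*(-45)**2) + 2986 = (-399 - 21*2025) + 2986 = (-399 - 42525) + 2986 = -42924 + 2986 = -39938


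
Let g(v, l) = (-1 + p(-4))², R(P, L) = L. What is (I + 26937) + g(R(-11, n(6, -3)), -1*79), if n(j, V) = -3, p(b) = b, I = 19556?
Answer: 46518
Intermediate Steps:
g(v, l) = 25 (g(v, l) = (-1 - 4)² = (-5)² = 25)
(I + 26937) + g(R(-11, n(6, -3)), -1*79) = (19556 + 26937) + 25 = 46493 + 25 = 46518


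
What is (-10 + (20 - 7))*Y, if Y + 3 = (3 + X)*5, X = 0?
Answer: 36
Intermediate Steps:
Y = 12 (Y = -3 + (3 + 0)*5 = -3 + 3*5 = -3 + 15 = 12)
(-10 + (20 - 7))*Y = (-10 + (20 - 7))*12 = (-10 + 13)*12 = 3*12 = 36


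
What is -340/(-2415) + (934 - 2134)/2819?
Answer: -387908/1361577 ≈ -0.28490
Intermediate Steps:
-340/(-2415) + (934 - 2134)/2819 = -340*(-1/2415) - 1200*1/2819 = 68/483 - 1200/2819 = -387908/1361577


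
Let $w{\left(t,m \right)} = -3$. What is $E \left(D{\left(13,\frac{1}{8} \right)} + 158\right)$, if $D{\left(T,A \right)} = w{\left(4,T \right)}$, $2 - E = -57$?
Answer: $9145$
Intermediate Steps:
$E = 59$ ($E = 2 - -57 = 2 + 57 = 59$)
$D{\left(T,A \right)} = -3$
$E \left(D{\left(13,\frac{1}{8} \right)} + 158\right) = 59 \left(-3 + 158\right) = 59 \cdot 155 = 9145$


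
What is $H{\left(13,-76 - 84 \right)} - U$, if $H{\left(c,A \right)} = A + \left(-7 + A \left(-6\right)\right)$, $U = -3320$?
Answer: $4113$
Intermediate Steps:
$H{\left(c,A \right)} = -7 - 5 A$ ($H{\left(c,A \right)} = A - \left(7 + 6 A\right) = -7 - 5 A$)
$H{\left(13,-76 - 84 \right)} - U = \left(-7 - 5 \left(-76 - 84\right)\right) - -3320 = \left(-7 - -800\right) + 3320 = \left(-7 + 800\right) + 3320 = 793 + 3320 = 4113$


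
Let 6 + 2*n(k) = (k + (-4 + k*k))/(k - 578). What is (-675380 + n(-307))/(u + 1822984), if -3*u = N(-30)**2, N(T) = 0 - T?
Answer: -149440231/403268835 ≈ -0.37057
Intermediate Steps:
n(k) = -3 + (-4 + k + k**2)/(2*(-578 + k)) (n(k) = -3 + ((k + (-4 + k*k))/(k - 578))/2 = -3 + ((k + (-4 + k**2))/(-578 + k))/2 = -3 + ((-4 + k + k**2)/(-578 + k))/2 = -3 + (-4 + k + k**2)/(2*(-578 + k)))
N(T) = -T
u = -300 (u = -(-1*(-30))**2/3 = -1/3*30**2 = -1/3*900 = -300)
(-675380 + n(-307))/(u + 1822984) = (-675380 + (3464 + (-307)**2 - 5*(-307))/(2*(-578 - 307)))/(-300 + 1822984) = (-675380 + (1/2)*(3464 + 94249 + 1535)/(-885))/1822684 = (-675380 + (1/2)*(-1/885)*99248)*(1/1822684) = (-675380 - 49624/885)*(1/1822684) = -597760924/885*1/1822684 = -149440231/403268835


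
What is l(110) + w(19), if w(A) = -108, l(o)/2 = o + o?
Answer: 332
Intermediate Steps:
l(o) = 4*o (l(o) = 2*(o + o) = 2*(2*o) = 4*o)
l(110) + w(19) = 4*110 - 108 = 440 - 108 = 332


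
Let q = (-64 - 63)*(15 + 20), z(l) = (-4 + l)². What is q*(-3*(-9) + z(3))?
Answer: -124460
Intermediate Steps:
q = -4445 (q = -127*35 = -4445)
q*(-3*(-9) + z(3)) = -4445*(-3*(-9) + (-4 + 3)²) = -4445*(27 + (-1)²) = -4445*(27 + 1) = -4445*28 = -124460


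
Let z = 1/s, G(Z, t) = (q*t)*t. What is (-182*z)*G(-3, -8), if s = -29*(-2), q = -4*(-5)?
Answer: -116480/29 ≈ -4016.6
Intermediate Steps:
q = 20
s = 58
G(Z, t) = 20*t² (G(Z, t) = (20*t)*t = 20*t²)
z = 1/58 ≈ 0.017241
(-182*z)*G(-3, -8) = (-182*1/58)*(20*(-8)²) = -1820*64/29 = -91/29*1280 = -116480/29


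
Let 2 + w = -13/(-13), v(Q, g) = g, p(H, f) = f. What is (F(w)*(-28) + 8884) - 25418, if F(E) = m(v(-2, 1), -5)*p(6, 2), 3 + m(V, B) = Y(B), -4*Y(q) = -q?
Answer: -16296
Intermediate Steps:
w = -1 (w = -2 - 13/(-13) = -2 - 13*(-1/13) = -2 + 1 = -1)
Y(q) = q/4 (Y(q) = -(-1)*q/4 = q/4)
m(V, B) = -3 + B/4
F(E) = -17/2 (F(E) = (-3 + (¼)*(-5))*2 = (-3 - 5/4)*2 = -17/4*2 = -17/2)
(F(w)*(-28) + 8884) - 25418 = (-17/2*(-28) + 8884) - 25418 = (238 + 8884) - 25418 = 9122 - 25418 = -16296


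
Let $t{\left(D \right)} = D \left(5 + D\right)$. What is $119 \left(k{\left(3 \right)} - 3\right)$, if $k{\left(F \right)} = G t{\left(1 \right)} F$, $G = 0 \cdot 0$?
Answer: $-357$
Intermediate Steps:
$G = 0$
$k{\left(F \right)} = 0$ ($k{\left(F \right)} = 0 \cdot 1 \left(5 + 1\right) F = 0 \cdot 1 \cdot 6 F = 0 \cdot 6 F = 0 F = 0$)
$119 \left(k{\left(3 \right)} - 3\right) = 119 \left(0 - 3\right) = 119 \left(-3\right) = -357$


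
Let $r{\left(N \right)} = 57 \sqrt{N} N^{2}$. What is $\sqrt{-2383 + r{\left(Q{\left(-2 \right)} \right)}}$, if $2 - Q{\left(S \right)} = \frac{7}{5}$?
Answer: $\frac{\sqrt{-1489375 + 2565 \sqrt{15}}}{25} \approx 48.653 i$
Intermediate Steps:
$Q{\left(S \right)} = \frac{3}{5}$ ($Q{\left(S \right)} = 2 - \frac{7}{5} = \frac{3}{5}$)
$r{\left(N \right)} = 57 N^{\frac{5}{2}}$
$\sqrt{-2383 + r{\left(Q{\left(-2 \right)} \right)}} = \sqrt{-2383 + 57 \left(\frac{3}{5}\right)^{\frac{5}{2}}} = \sqrt{-2383 + 57 \frac{9 \sqrt{15}}{125}} = \sqrt{-2383 + \frac{513 \sqrt{15}}{125}}$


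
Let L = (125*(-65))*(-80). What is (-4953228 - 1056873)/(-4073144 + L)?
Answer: 2003367/1141048 ≈ 1.7557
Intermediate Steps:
L = 650000 (L = -8125*(-80) = 650000)
(-4953228 - 1056873)/(-4073144 + L) = (-4953228 - 1056873)/(-4073144 + 650000) = -6010101/(-3423144) = -6010101*(-1/3423144) = 2003367/1141048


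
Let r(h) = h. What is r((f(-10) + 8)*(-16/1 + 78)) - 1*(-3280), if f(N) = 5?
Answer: 4086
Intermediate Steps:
r((f(-10) + 8)*(-16/1 + 78)) - 1*(-3280) = (5 + 8)*(-16/1 + 78) - 1*(-3280) = 13*(-16*1 + 78) + 3280 = 13*(-16 + 78) + 3280 = 13*62 + 3280 = 806 + 3280 = 4086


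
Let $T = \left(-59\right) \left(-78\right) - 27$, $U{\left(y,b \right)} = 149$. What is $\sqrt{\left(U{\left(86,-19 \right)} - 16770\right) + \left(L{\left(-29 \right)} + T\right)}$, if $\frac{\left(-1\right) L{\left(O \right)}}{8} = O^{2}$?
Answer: $3 i \sqrt{2086} \approx 137.02 i$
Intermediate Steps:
$T = 4575$ ($T = 4602 - 27 = 4575$)
$L{\left(O \right)} = - 8 O^{2}$
$\sqrt{\left(U{\left(86,-19 \right)} - 16770\right) + \left(L{\left(-29 \right)} + T\right)} = \sqrt{\left(149 - 16770\right) + \left(- 8 \left(-29\right)^{2} + 4575\right)} = \sqrt{-16621 + \left(\left(-8\right) 841 + 4575\right)} = \sqrt{-16621 + \left(-6728 + 4575\right)} = \sqrt{-16621 - 2153} = \sqrt{-18774} = 3 i \sqrt{2086}$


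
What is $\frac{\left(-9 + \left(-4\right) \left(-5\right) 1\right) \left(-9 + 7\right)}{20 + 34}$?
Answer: $- \frac{11}{27} \approx -0.40741$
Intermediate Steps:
$\frac{\left(-9 + \left(-4\right) \left(-5\right) 1\right) \left(-9 + 7\right)}{20 + 34} = \frac{\left(-9 + 20 \cdot 1\right) \left(-2\right)}{54} = \left(-9 + 20\right) \left(-2\right) \frac{1}{54} = 11 \left(-2\right) \frac{1}{54} = \left(-22\right) \frac{1}{54} = - \frac{11}{27}$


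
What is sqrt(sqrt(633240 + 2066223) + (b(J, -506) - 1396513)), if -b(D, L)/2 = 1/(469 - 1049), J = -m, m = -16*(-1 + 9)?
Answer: sqrt(-117446743010 + 84100*sqrt(2699463))/290 ≈ 1181.0*I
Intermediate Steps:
m = -128 (m = -16*8 = -128)
J = 128 (J = -1*(-128) = 128)
b(D, L) = 1/290 (b(D, L) = -2/(469 - 1049) = -2/(-580) = -2*(-1/580) = 1/290)
sqrt(sqrt(633240 + 2066223) + (b(J, -506) - 1396513)) = sqrt(sqrt(633240 + 2066223) + (1/290 - 1396513)) = sqrt(sqrt(2699463) - 404988769/290) = sqrt(-404988769/290 + sqrt(2699463))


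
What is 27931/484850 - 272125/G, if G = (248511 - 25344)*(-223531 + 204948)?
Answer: 16566419308763/287246775461550 ≈ 0.057673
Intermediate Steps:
G = -4147112361 (G = 223167*(-18583) = -4147112361)
27931/484850 - 272125/G = 27931/484850 - 272125/(-4147112361) = 27931*(1/484850) - 272125*(-1/4147112361) = 27931/484850 + 38875/592444623 = 16566419308763/287246775461550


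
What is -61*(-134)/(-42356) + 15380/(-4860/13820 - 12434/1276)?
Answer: -143613418494467/94262875618 ≈ -1523.5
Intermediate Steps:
-61*(-134)/(-42356) + 15380/(-4860/13820 - 12434/1276) = 8174*(-1/42356) + 15380/(-4860*1/13820 - 12434*1/1276) = -4087/21178 + 15380/(-243/691 - 6217/638) = -4087/21178 + 15380/(-4450981/440858) = -4087/21178 + 15380*(-440858/4450981) = -4087/21178 - 6780396040/4450981 = -143613418494467/94262875618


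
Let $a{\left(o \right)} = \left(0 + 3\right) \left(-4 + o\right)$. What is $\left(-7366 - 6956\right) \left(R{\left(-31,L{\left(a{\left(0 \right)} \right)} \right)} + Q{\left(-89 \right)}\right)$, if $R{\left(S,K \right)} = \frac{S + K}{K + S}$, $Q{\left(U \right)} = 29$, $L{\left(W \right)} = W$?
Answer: $-429660$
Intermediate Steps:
$a{\left(o \right)} = -12 + 3 o$ ($a{\left(o \right)} = 3 \left(-4 + o\right) = -12 + 3 o$)
$R{\left(S,K \right)} = 1$ ($R{\left(S,K \right)} = \frac{K + S}{K + S} = 1$)
$\left(-7366 - 6956\right) \left(R{\left(-31,L{\left(a{\left(0 \right)} \right)} \right)} + Q{\left(-89 \right)}\right) = \left(-7366 - 6956\right) \left(1 + 29\right) = \left(-14322\right) 30 = -429660$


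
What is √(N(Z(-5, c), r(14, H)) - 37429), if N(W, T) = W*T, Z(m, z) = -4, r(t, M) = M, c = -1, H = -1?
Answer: 5*I*√1497 ≈ 193.46*I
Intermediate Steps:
N(W, T) = T*W
√(N(Z(-5, c), r(14, H)) - 37429) = √(-1*(-4) - 37429) = √(4 - 37429) = √(-37425) = 5*I*√1497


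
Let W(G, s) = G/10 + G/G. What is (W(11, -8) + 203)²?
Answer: 4206601/100 ≈ 42066.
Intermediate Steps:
W(G, s) = 1 + G/10 (W(G, s) = G*(⅒) + 1 = G/10 + 1 = 1 + G/10)
(W(11, -8) + 203)² = ((1 + (⅒)*11) + 203)² = ((1 + 11/10) + 203)² = (21/10 + 203)² = (2051/10)² = 4206601/100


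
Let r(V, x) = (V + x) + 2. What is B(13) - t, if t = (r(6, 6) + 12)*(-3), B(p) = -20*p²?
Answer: -3302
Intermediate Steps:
r(V, x) = 2 + V + x
t = -78 (t = ((2 + 6 + 6) + 12)*(-3) = (14 + 12)*(-3) = 26*(-3) = -78)
B(13) - t = -20*13² - 1*(-78) = -20*169 + 78 = -3380 + 78 = -3302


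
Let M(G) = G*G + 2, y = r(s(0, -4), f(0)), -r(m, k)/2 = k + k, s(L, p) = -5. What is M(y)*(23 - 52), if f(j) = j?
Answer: -58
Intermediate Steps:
r(m, k) = -4*k (r(m, k) = -2*(k + k) = -4*k)
y = 0 (y = -4*0 = 0)
M(G) = 2 + G**2 (M(G) = G**2 + 2 = 2 + G**2)
M(y)*(23 - 52) = (2 + 0**2)*(23 - 52) = (2 + 0)*(-29) = 2*(-29) = -58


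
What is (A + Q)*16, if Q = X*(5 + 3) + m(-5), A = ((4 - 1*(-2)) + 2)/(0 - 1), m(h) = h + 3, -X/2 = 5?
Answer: -1440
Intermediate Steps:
X = -10 (X = -2*5 = -10)
m(h) = 3 + h
A = -8 (A = ((4 + 2) + 2)/(-1) = (6 + 2)*(-1) = 8*(-1) = -8)
Q = -82 (Q = -10*(5 + 3) + (3 - 5) = -10*8 - 2 = -80 - 2 = -82)
(A + Q)*16 = (-8 - 82)*16 = -90*16 = -1440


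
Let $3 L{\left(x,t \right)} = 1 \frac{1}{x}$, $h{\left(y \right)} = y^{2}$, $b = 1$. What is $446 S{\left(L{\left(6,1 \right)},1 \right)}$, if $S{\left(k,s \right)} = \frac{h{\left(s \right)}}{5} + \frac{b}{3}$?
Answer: $\frac{3568}{15} \approx 237.87$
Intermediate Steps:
$L{\left(x,t \right)} = \frac{1}{3 x}$ ($L{\left(x,t \right)} = \frac{1 \frac{1}{x}}{3} = \frac{1}{3 x}$)
$S{\left(k,s \right)} = \frac{1}{3} + \frac{s^{2}}{5}$ ($S{\left(k,s \right)} = \frac{s^{2}}{5} + 1 \cdot \frac{1}{3} = s^{2} \cdot \frac{1}{5} + 1 \cdot \frac{1}{3} = \frac{s^{2}}{5} + \frac{1}{3} = \frac{1}{3} + \frac{s^{2}}{5}$)
$446 S{\left(L{\left(6,1 \right)},1 \right)} = 446 \left(\frac{1}{3} + \frac{1^{2}}{5}\right) = 446 \left(\frac{1}{3} + \frac{1}{5} \cdot 1\right) = 446 \left(\frac{1}{3} + \frac{1}{5}\right) = 446 \cdot \frac{8}{15} = \frac{3568}{15}$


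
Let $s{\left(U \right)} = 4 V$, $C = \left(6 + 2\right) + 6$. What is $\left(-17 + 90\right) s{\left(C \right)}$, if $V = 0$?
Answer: $0$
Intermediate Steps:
$C = 14$ ($C = 8 + 6 = 14$)
$s{\left(U \right)} = 0$ ($s{\left(U \right)} = 4 \cdot 0 = 0$)
$\left(-17 + 90\right) s{\left(C \right)} = \left(-17 + 90\right) 0 = 73 \cdot 0 = 0$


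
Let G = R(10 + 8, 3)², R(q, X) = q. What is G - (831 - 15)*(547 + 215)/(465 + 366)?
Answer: -117516/277 ≈ -424.25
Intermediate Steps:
G = 324 (G = (10 + 8)² = 18² = 324)
G - (831 - 15)*(547 + 215)/(465 + 366) = 324 - (831 - 15)*(547 + 215)/(465 + 366) = 324 - 816*762/831 = 324 - 816*762*(1/831) = 324 - 816*254/277 = 324 - 1*207264/277 = 324 - 207264/277 = -117516/277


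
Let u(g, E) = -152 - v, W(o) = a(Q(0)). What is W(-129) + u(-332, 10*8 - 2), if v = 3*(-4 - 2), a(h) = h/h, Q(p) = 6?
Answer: -133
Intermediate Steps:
a(h) = 1
W(o) = 1
v = -18 (v = 3*(-6) = -18)
u(g, E) = -134 (u(g, E) = -152 - 1*(-18) = -152 + 18 = -134)
W(-129) + u(-332, 10*8 - 2) = 1 - 134 = -133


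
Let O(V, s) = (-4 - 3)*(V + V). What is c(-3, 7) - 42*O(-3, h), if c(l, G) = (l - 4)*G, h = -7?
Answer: -1813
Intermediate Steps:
O(V, s) = -14*V
c(l, G) = G*(-4 + l) (c(l, G) = (-4 + l)*G = G*(-4 + l))
c(-3, 7) - 42*O(-3, h) = 7*(-4 - 3) - (-588)*(-3) = 7*(-7) - 42*42 = -49 - 1764 = -1813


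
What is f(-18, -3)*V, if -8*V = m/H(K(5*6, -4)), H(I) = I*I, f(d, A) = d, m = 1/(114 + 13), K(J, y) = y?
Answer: 9/8128 ≈ 0.0011073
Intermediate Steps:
m = 1/127 ≈ 0.0078740
H(I) = I²
V = -1/16256 (V = -1/(1016*((-4)²)) = -1/(1016*16) = -⅛*1/2032 = -1/16256 ≈ -6.1516e-5)
f(-18, -3)*V = -18*(-1/16256) = 9/8128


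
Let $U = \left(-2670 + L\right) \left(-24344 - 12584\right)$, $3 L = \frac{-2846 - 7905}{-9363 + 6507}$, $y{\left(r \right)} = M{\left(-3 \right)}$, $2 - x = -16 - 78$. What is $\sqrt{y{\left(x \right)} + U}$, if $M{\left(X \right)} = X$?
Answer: $\frac{\sqrt{12560279964589}}{357} \approx 9927.3$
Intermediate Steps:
$x = 96$ ($x = 2 - \left(-16 - 78\right) = 2 - -94 = 2 + 94 = 96$)
$y{\left(r \right)} = -3$
$L = \frac{10751}{8568}$ ($L = \frac{\left(-2846 - 7905\right) \frac{1}{-9363 + 6507}}{3} = \frac{\left(-10751\right) \frac{1}{-2856}}{3} = \frac{\left(-10751\right) \left(- \frac{1}{2856}\right)}{3} = \frac{1}{3} \cdot \frac{10751}{2856} = \frac{10751}{8568} \approx 1.2548$)
$U = \frac{105548574344}{1071}$ ($U = \left(-2670 + \frac{10751}{8568}\right) \left(-24344 - 12584\right) = \left(- \frac{22865809}{8568}\right) \left(-36928\right) = \frac{105548574344}{1071} \approx 9.8551 \cdot 10^{7}$)
$\sqrt{y{\left(x \right)} + U} = \sqrt{-3 + \frac{105548574344}{1071}} = \sqrt{\frac{105548571131}{1071}} = \frac{\sqrt{12560279964589}}{357}$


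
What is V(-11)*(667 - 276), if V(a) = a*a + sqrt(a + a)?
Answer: 47311 + 391*I*sqrt(22) ≈ 47311.0 + 1834.0*I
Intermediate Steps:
V(a) = a**2 + sqrt(2)*sqrt(a) (V(a) = a**2 + sqrt(2*a) = a**2 + sqrt(2)*sqrt(a))
V(-11)*(667 - 276) = ((-11)**2 + sqrt(2)*sqrt(-11))*(667 - 276) = (121 + sqrt(2)*(I*sqrt(11)))*391 = (121 + I*sqrt(22))*391 = 47311 + 391*I*sqrt(22)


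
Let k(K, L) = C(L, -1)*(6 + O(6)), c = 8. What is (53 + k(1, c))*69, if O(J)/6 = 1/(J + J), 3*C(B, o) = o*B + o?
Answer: 4623/2 ≈ 2311.5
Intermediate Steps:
C(B, o) = o/3 + B*o/3 (C(B, o) = (o*B + o)/3 = (B*o + o)/3 = (o + B*o)/3 = o/3 + B*o/3)
O(J) = 3/J (O(J) = 6/(J + J) = 6/((2*J)) = 6*(1/(2*J)) = 3/J)
k(K, L) = -13/6 - 13*L/6 (k(K, L) = ((1/3)*(-1)*(1 + L))*(6 + 3/6) = (-1/3 - L/3)*(6 + 3*(1/6)) = (-1/3 - L/3)*(6 + 1/2) = (-1/3 - L/3)*(13/2) = -13/6 - 13*L/6)
(53 + k(1, c))*69 = (53 + (-13/6 - 13/6*8))*69 = (53 + (-13/6 - 52/3))*69 = (53 - 39/2)*69 = (67/2)*69 = 4623/2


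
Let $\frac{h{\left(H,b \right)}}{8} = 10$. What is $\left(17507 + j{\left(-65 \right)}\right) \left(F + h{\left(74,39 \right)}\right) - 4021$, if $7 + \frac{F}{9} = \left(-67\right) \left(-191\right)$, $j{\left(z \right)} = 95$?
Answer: $2027570359$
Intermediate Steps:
$h{\left(H,b \right)} = 80$ ($h{\left(H,b \right)} = 8 \cdot 10 = 80$)
$F = 115110$ ($F = -63 + 9 \left(\left(-67\right) \left(-191\right)\right) = -63 + 9 \cdot 12797 = -63 + 115173 = 115110$)
$\left(17507 + j{\left(-65 \right)}\right) \left(F + h{\left(74,39 \right)}\right) - 4021 = \left(17507 + 95\right) \left(115110 + 80\right) - 4021 = 17602 \cdot 115190 - 4021 = 2027574380 - 4021 = 2027570359$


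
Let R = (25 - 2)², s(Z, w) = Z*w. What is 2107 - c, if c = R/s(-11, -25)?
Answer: 578896/275 ≈ 2105.1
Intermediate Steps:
R = 529 (R = 23² = 529)
c = 529/275 (c = 529/((-11*(-25))) = 529/275 ≈ 1.9236)
2107 - c = 2107 - 1*529/275 = 2107 - 529/275 = 578896/275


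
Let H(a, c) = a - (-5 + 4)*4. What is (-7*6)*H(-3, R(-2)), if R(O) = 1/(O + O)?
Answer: -42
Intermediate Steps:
R(O) = 1/(2*O)
H(a, c) = 4 + a (H(a, c) = a - (-1)*4 = a - 1*(-4) = a + 4 = 4 + a)
(-7*6)*H(-3, R(-2)) = (-7*6)*(4 - 3) = -42*1 = -42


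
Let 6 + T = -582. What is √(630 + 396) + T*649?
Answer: -381612 + 3*√114 ≈ -3.8158e+5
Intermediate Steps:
T = -588 (T = -6 - 582 = -588)
√(630 + 396) + T*649 = √(630 + 396) - 588*649 = √1026 - 381612 = 3*√114 - 381612 = -381612 + 3*√114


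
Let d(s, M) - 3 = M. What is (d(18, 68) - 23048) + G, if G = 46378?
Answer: 23401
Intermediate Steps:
d(s, M) = 3 + M
(d(18, 68) - 23048) + G = ((3 + 68) - 23048) + 46378 = (71 - 23048) + 46378 = -22977 + 46378 = 23401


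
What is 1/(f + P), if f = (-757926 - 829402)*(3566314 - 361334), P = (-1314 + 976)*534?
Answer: -1/5087354673932 ≈ -1.9657e-13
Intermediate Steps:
P = -180492 (P = -338*534 = -180492)
f = -5087354493440 (f = -1587328*3204980 = -5087354493440)
1/(f + P) = 1/(-5087354493440 - 180492) = 1/(-5087354673932) = -1/5087354673932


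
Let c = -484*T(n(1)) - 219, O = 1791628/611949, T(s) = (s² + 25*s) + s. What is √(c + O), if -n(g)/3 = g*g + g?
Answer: √128218787008257/47073 ≈ 240.55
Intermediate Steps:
n(g) = -3*g - 3*g² (n(g) = -3*(g*g + g) = -3*(g² + g) = -3*(g + g²) = -3*g - 3*g²)
T(s) = s² + 26*s
O = 1791628/611949 (O = 1791628*(1/611949) = 1791628/611949 ≈ 2.9277)
c = 57861 (c = -484*(-3*1*(1 + 1))*(26 - 3*1*(1 + 1)) - 219 = -484*(-3*1*2)*(26 - 3*1*2) - 219 = -(-2904)*(26 - 6) - 219 = -(-2904)*20 - 219 = -484*(-120) - 219 = 58080 - 219 = 57861)
√(c + O) = √(57861 + 1791628/611949) = √(35409772717/611949) = √128218787008257/47073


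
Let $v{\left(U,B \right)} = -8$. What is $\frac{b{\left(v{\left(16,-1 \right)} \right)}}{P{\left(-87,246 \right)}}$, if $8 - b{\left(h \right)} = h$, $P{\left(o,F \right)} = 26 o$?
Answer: $- \frac{8}{1131} \approx -0.0070734$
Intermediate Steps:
$b{\left(h \right)} = 8 - h$
$\frac{b{\left(v{\left(16,-1 \right)} \right)}}{P{\left(-87,246 \right)}} = \frac{8 - -8}{26 \left(-87\right)} = \frac{8 + 8}{-2262} = 16 \left(- \frac{1}{2262}\right) = - \frac{8}{1131}$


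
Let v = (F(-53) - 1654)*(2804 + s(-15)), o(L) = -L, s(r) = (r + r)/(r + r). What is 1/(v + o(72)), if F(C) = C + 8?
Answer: -1/4765767 ≈ -2.0983e-7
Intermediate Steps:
F(C) = 8 + C
s(r) = 1 (s(r) = (2*r)/((2*r)) = (2*r)*(1/(2*r)) = 1)
v = -4765695 (v = ((8 - 53) - 1654)*(2804 + 1) = (-45 - 1654)*2805 = -1699*2805 = -4765695)
1/(v + o(72)) = 1/(-4765695 - 1*72) = 1/(-4765695 - 72) = 1/(-4765767) = -1/4765767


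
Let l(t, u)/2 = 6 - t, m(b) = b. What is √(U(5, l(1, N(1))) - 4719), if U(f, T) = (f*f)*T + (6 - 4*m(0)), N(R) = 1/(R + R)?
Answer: I*√4463 ≈ 66.806*I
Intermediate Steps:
N(R) = 1/(2*R)
l(t, u) = 12 - 2*t (l(t, u) = 2*(6 - t) = 12 - 2*t)
U(f, T) = 6 + T*f² (U(f, T) = (f*f)*T + (6 - 4*0) = f²*T + (6 + 0) = T*f² + 6 = 6 + T*f²)
√(U(5, l(1, N(1))) - 4719) = √((6 + (12 - 2*1)*5²) - 4719) = √((6 + (12 - 2)*25) - 4719) = √((6 + 10*25) - 4719) = √((6 + 250) - 4719) = √(256 - 4719) = √(-4463) = I*√4463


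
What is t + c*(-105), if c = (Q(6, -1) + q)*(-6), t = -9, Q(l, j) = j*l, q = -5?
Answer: -6939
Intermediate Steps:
c = 66 (c = (-1*6 - 5)*(-6) = (-6 - 5)*(-6) = -11*(-6) = 66)
t + c*(-105) = -9 + 66*(-105) = -9 - 6930 = -6939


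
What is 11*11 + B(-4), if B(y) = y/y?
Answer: 122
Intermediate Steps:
B(y) = 1
11*11 + B(-4) = 11*11 + 1 = 121 + 1 = 122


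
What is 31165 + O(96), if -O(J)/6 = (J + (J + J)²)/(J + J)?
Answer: 30010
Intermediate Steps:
O(J) = -3*(J + 4*J²)/J (O(J) = -6*(J + (J + J)²)/(J + J) = -6*(J + (2*J)²)/(2*J) = -6*(J + 4*J²)*1/(2*J) = -3*(J + 4*J²)/J)
31165 + O(96) = 31165 + (-3 - 12*96) = 31165 + (-3 - 1152) = 31165 - 1155 = 30010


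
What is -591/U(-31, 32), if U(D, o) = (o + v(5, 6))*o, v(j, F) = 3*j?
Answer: -591/1504 ≈ -0.39295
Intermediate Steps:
U(D, o) = o*(15 + o) (U(D, o) = (o + 3*5)*o = (o + 15)*o = (15 + o)*o = o*(15 + o))
-591/U(-31, 32) = -591*1/(32*(15 + 32)) = -591/(32*47) = -591/1504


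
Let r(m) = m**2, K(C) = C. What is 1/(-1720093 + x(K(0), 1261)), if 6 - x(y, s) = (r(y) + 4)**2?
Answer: -1/1720103 ≈ -5.8136e-7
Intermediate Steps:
x(y, s) = 6 - (4 + y**2)**2 (x(y, s) = 6 - (y**2 + 4)**2 = 6 - (4 + y**2)**2)
1/(-1720093 + x(K(0), 1261)) = 1/(-1720093 + (6 - (4 + 0**2)**2)) = 1/(-1720093 + (6 - (4 + 0)**2)) = 1/(-1720093 + (6 - 1*4**2)) = 1/(-1720093 + (6 - 1*16)) = 1/(-1720093 + (6 - 16)) = 1/(-1720093 - 10) = 1/(-1720103) = -1/1720103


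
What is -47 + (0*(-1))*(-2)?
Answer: -47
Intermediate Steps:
-47 + (0*(-1))*(-2) = -47 + 0*(-2) = -47 + 0 = -47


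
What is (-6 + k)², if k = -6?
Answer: 144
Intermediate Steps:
(-6 + k)² = (-6 - 6)² = (-12)² = 144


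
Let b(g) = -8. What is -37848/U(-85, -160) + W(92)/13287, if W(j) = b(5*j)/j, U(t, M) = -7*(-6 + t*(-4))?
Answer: 5783190986/357247569 ≈ 16.188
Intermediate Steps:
U(t, M) = 42 + 28*t (U(t, M) = -7*(-6 - 4*t) = 42 + 28*t)
W(j) = -8/j
-37848/U(-85, -160) + W(92)/13287 = -37848/(42 + 28*(-85)) - 8/92/13287 = -37848/(42 - 2380) - 8*1/92*(1/13287) = -37848/(-2338) - 2/23*1/13287 = -37848*(-1/2338) - 2/305601 = 18924/1169 - 2/305601 = 5783190986/357247569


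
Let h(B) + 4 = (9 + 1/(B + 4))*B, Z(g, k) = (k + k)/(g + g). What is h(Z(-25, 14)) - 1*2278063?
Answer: -2448927618/1075 ≈ -2.2781e+6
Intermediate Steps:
Z(g, k) = k/g (Z(g, k) = (2*k)/((2*g)) = (2*k)*(1/(2*g)) = k/g)
h(B) = -4 + B*(9 + 1/(4 + B)) (h(B) = -4 + (9 + 1/(B + 4))*B = -4 + (9 + 1/(4 + B))*B = -4 + B*(9 + 1/(4 + B)))
h(Z(-25, 14)) - 1*2278063 = (-16 + 9*(14/(-25))² + 33*(14/(-25)))/(4 + 14/(-25)) - 1*2278063 = (-16 + 9*(14*(-1/25))² + 33*(14*(-1/25)))/(4 + 14*(-1/25)) - 2278063 = (-16 + 9*(-14/25)² + 33*(-14/25))/(4 - 14/25) - 2278063 = (-16 + 9*(196/625) - 462/25)/(86/25) - 2278063 = 25*(-16 + 1764/625 - 462/25)/86 - 2278063 = (25/86)*(-19786/625) - 2278063 = -9893/1075 - 2278063 = -2448927618/1075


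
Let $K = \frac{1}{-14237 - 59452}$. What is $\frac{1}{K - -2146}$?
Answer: $\frac{73689}{158136593} \approx 0.00046598$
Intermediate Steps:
$K = - \frac{1}{73689}$ ($K = \frac{1}{-73689} = - \frac{1}{73689} \approx -1.3571 \cdot 10^{-5}$)
$\frac{1}{K - -2146} = \frac{1}{- \frac{1}{73689} - -2146} = \frac{1}{- \frac{1}{73689} + \left(-17748 + 19894\right)} = \frac{1}{- \frac{1}{73689} + 2146} = \frac{1}{\frac{158136593}{73689}} = \frac{73689}{158136593}$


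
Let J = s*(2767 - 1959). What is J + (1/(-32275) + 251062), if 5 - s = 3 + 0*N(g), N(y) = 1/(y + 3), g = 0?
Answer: 8155182449/32275 ≈ 2.5268e+5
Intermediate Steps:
N(y) = 1/(3 + y)
s = 2 (s = 5 - (3 + 0/(3 + 0)) = 5 - (3 + 0/3) = 5 - (3 + 0*(1/3)) = 5 - (3 + 0) = 5 - 1*3 = 5 - 3 = 2)
J = 1616 (J = 2*(2767 - 1959) = 2*808 = 1616)
J + (1/(-32275) + 251062) = 1616 + (1/(-32275) + 251062) = 1616 + (-1/32275 + 251062) = 1616 + 8103026049/32275 = 8155182449/32275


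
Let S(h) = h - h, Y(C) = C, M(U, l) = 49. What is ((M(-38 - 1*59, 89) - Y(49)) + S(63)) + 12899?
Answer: 12899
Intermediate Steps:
S(h) = 0
((M(-38 - 1*59, 89) - Y(49)) + S(63)) + 12899 = ((49 - 1*49) + 0) + 12899 = ((49 - 49) + 0) + 12899 = (0 + 0) + 12899 = 0 + 12899 = 12899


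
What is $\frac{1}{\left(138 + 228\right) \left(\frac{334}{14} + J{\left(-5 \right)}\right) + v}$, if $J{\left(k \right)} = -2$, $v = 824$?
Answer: $\frac{7}{61766} \approx 0.00011333$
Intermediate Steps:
$\frac{1}{\left(138 + 228\right) \left(\frac{334}{14} + J{\left(-5 \right)}\right) + v} = \frac{1}{\left(138 + 228\right) \left(\frac{334}{14} - 2\right) + 824} = \frac{1}{366 \left(334 \cdot \frac{1}{14} - 2\right) + 824} = \frac{1}{366 \left(\frac{167}{7} - 2\right) + 824} = \frac{1}{366 \cdot \frac{153}{7} + 824} = \frac{1}{\frac{55998}{7} + 824} = \frac{1}{\frac{61766}{7}} = \frac{7}{61766}$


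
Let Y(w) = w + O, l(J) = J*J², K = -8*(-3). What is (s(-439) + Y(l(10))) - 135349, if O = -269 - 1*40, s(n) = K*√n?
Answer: -134658 + 24*I*√439 ≈ -1.3466e+5 + 502.86*I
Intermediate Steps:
K = 24
l(J) = J³
s(n) = 24*√n
O = -309 (O = -269 - 40 = -309)
Y(w) = -309 + w (Y(w) = w - 309 = -309 + w)
(s(-439) + Y(l(10))) - 135349 = (24*√(-439) + (-309 + 10³)) - 135349 = (24*(I*√439) + (-309 + 1000)) - 135349 = (24*I*√439 + 691) - 135349 = (691 + 24*I*√439) - 135349 = -134658 + 24*I*√439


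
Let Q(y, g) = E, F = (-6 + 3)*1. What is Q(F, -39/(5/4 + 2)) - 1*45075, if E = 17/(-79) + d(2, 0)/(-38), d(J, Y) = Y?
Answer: -3560942/79 ≈ -45075.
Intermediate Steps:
E = -17/79 (E = 17/(-79) + 0/(-38) = 17*(-1/79) + 0*(-1/38) = -17/79 + 0 = -17/79 ≈ -0.21519)
F = -3 (F = -3*1 = -3)
Q(y, g) = -17/79
Q(F, -39/(5/4 + 2)) - 1*45075 = -17/79 - 1*45075 = -17/79 - 45075 = -3560942/79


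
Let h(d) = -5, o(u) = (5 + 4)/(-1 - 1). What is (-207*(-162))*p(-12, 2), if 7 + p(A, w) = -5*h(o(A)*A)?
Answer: 603612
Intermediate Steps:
o(u) = -9/2 (o(u) = 9/(-2) = 9*(-1/2) = -9/2)
p(A, w) = 18 (p(A, w) = -7 - 5*(-5) = -7 + 25 = 18)
(-207*(-162))*p(-12, 2) = -207*(-162)*18 = 33534*18 = 603612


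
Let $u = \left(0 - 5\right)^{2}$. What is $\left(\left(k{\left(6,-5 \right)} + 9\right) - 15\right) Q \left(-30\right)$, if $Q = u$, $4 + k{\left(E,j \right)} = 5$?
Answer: $3750$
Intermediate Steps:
$k{\left(E,j \right)} = 1$ ($k{\left(E,j \right)} = -4 + 5 = 1$)
$u = 25$ ($u = \left(-5\right)^{2} = 25$)
$Q = 25$
$\left(\left(k{\left(6,-5 \right)} + 9\right) - 15\right) Q \left(-30\right) = \left(\left(1 + 9\right) - 15\right) 25 \left(-30\right) = \left(10 - 15\right) 25 \left(-30\right) = \left(-5\right) 25 \left(-30\right) = \left(-125\right) \left(-30\right) = 3750$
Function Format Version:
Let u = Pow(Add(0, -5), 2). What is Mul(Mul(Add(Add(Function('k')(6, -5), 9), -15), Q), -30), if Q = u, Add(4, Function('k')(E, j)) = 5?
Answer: 3750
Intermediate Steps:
Function('k')(E, j) = 1 (Function('k')(E, j) = Add(-4, 5) = 1)
u = 25 (u = Pow(-5, 2) = 25)
Q = 25
Mul(Mul(Add(Add(Function('k')(6, -5), 9), -15), Q), -30) = Mul(Mul(Add(Add(1, 9), -15), 25), -30) = Mul(Mul(Add(10, -15), 25), -30) = Mul(Mul(-5, 25), -30) = Mul(-125, -30) = 3750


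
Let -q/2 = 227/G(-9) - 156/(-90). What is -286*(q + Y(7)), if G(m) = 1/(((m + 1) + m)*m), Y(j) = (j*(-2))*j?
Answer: 298427272/15 ≈ 1.9895e+7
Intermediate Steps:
Y(j) = -2*j² (Y(j) = (-2*j)*j = -2*j²)
G(m) = 1/(m*(1 + 2*m)) (G(m) = 1/(((1 + m) + m)*m) = 1/((1 + 2*m)*m) = 1/(m*(1 + 2*m)))
q = -1041982/15 (q = -2*(227/((1/((-9)*(1 + 2*(-9))))) - 156/(-90)) = -2*(227/((-1/(9*(1 - 18)))) - 156*(-1/90)) = -2*(227/((-⅑/(-17))) + 26/15) = -2*(227/((-⅑*(-1/17))) + 26/15) = -2*(227/(1/153) + 26/15) = -2*(227*153 + 26/15) = -2*(34731 + 26/15) = -2*520991/15 = -1041982/15 ≈ -69466.)
-286*(q + Y(7)) = -286*(-1041982/15 - 2*7²) = -286*(-1041982/15 - 2*49) = -286*(-1041982/15 - 98) = -286*(-1043452/15) = 298427272/15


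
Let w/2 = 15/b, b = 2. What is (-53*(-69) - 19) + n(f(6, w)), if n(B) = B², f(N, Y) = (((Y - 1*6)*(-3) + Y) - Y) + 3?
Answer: 4214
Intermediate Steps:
w = 15 (w = 2*(15/2) = 15)
f(N, Y) = 21 - 3*Y (f(N, Y) = (((Y - 6)*(-3) + Y) - Y) + 3 = (((-6 + Y)*(-3) + Y) - Y) + 3 = (((18 - 3*Y) + Y) - Y) + 3 = ((18 - 2*Y) - Y) + 3 = (18 - 3*Y) + 3 = 21 - 3*Y)
(-53*(-69) - 19) + n(f(6, w)) = (-53*(-69) - 19) + (21 - 3*15)² = (3657 - 19) + (21 - 45)² = 3638 + (-24)² = 3638 + 576 = 4214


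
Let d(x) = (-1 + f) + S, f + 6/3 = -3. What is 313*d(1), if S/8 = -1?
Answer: -4382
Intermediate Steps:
f = -5 (f = -2 - 3 = -5)
S = -8 (S = 8*(-1) = -8)
d(x) = -14 (d(x) = (-1 - 5) - 8 = -6 - 8 = -14)
313*d(1) = 313*(-14) = -4382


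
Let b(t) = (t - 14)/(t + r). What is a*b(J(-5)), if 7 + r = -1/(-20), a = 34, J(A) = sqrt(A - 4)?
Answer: 1445680/22921 + 287640*I/22921 ≈ 63.072 + 12.549*I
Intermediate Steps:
J(A) = sqrt(-4 + A)
r = -139/20 (r = -7 - 1/(-20) = -7 - 1*(-1/20) = -7 + 1/20 = -139/20 ≈ -6.9500)
b(t) = (-14 + t)/(-139/20 + t) (b(t) = (t - 14)/(t - 139/20) = (-14 + t)/(-139/20 + t))
a*b(J(-5)) = 34*(20*(-14 + sqrt(-4 - 5))/(-139 + 20*sqrt(-4 - 5))) = 34*(20*(-14 + sqrt(-9))/(-139 + 20*sqrt(-9))) = 34*(20*(-14 + 3*I)/(-139 + 20*(3*I))) = 34*(20*(-14 + 3*I)/(-139 + 60*I)) = 34*(20*((-139 - 60*I)/22921)*(-14 + 3*I)) = 34*(20*(-139 - 60*I)*(-14 + 3*I)/22921) = 680*(-139 - 60*I)*(-14 + 3*I)/22921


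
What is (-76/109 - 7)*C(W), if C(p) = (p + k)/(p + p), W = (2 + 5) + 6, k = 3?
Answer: -6712/1417 ≈ -4.7368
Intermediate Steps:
W = 13 (W = 7 + 6 = 13)
C(p) = (3 + p)/(2*p) (C(p) = (p + 3)/(p + p) = (3 + p)/((2*p)) = (3 + p)*(1/(2*p)) = (3 + p)/(2*p))
(-76/109 - 7)*C(W) = (-76/109 - 7)*((½)*(3 + 13)/13) = (-76*1/109 - 7)*((½)*(1/13)*16) = (-76/109 - 7)*(8/13) = -839/109*8/13 = -6712/1417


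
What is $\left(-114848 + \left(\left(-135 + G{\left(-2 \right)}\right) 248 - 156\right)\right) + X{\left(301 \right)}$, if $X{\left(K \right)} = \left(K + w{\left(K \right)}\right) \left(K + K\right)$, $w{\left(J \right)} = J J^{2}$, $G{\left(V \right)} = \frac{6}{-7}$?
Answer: $\frac{114919804352}{7} \approx 1.6417 \cdot 10^{10}$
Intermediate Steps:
$G{\left(V \right)} = - \frac{6}{7}$ ($G{\left(V \right)} = 6 \left(- \frac{1}{7}\right) = - \frac{6}{7}$)
$w{\left(J \right)} = J^{3}$
$X{\left(K \right)} = 2 K \left(K + K^{3}\right)$ ($X{\left(K \right)} = \left(K + K^{3}\right) \left(K + K\right) = \left(K + K^{3}\right) 2 K = 2 K \left(K + K^{3}\right)$)
$\left(-114848 + \left(\left(-135 + G{\left(-2 \right)}\right) 248 - 156\right)\right) + X{\left(301 \right)} = \left(-114848 + \left(\left(-135 - \frac{6}{7}\right) 248 - 156\right)\right) + 2 \cdot 301^{2} \left(1 + 301^{2}\right) = \left(-114848 - \frac{236940}{7}\right) + 2 \cdot 90601 \left(1 + 90601\right) = \left(-114848 - \frac{236940}{7}\right) + 2 \cdot 90601 \cdot 90602 = \left(-114848 - \frac{236940}{7}\right) + 16417263604 = - \frac{1040876}{7} + 16417263604 = \frac{114919804352}{7}$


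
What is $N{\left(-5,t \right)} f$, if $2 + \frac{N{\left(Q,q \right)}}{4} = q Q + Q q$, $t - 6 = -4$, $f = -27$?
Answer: $2376$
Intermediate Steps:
$t = 2$ ($t = 6 - 4 = 2$)
$N{\left(Q,q \right)} = -8 + 8 Q q$ ($N{\left(Q,q \right)} = -8 + 4 \left(q Q + Q q\right) = -8 + 4 \left(Q q + Q q\right) = -8 + 4 \cdot 2 Q q = -8 + 8 Q q$)
$N{\left(-5,t \right)} f = \left(-8 + 8 \left(-5\right) 2\right) \left(-27\right) = \left(-8 - 80\right) \left(-27\right) = \left(-88\right) \left(-27\right) = 2376$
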